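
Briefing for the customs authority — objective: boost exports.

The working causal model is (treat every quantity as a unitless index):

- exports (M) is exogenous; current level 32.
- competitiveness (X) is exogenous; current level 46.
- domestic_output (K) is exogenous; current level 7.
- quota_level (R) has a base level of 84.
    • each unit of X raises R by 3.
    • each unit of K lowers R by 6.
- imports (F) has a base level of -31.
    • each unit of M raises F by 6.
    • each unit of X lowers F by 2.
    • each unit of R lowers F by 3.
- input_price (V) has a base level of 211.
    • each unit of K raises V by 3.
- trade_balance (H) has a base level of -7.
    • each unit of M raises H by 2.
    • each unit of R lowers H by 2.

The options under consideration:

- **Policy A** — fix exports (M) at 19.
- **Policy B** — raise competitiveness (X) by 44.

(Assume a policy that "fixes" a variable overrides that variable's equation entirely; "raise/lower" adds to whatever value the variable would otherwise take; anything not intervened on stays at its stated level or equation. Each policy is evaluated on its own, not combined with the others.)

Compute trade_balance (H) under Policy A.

Policy A (M := 19):
  M = 19
  X = 46
  K = 7
  R = 84 + 3·46 − 6·7 = 180
  H = -7 + 2·19 − 2·180 = -329

-329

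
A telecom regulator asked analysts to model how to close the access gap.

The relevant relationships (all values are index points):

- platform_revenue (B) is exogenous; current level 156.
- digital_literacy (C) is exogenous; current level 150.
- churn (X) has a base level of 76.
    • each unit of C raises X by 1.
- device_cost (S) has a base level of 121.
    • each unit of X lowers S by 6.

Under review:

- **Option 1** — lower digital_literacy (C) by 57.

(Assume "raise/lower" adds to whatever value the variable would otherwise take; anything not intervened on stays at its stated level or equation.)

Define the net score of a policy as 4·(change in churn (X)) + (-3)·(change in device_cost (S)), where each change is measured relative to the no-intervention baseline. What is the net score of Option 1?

Baseline:
  C = 150
  X = 76 + 150 = 226
  S = 121 − 6·226 = -1235
Option 1 (C − 57):
  C = 150 − 57 = 93
  X = 76 + 93 = 169
  S = 121 − 6·169 = -893
ΔX = 169 − 226 = -57; ΔS = -893 − (-1235) = 342
Score = 4·(-57) + (-3)·342 = -1254

-1254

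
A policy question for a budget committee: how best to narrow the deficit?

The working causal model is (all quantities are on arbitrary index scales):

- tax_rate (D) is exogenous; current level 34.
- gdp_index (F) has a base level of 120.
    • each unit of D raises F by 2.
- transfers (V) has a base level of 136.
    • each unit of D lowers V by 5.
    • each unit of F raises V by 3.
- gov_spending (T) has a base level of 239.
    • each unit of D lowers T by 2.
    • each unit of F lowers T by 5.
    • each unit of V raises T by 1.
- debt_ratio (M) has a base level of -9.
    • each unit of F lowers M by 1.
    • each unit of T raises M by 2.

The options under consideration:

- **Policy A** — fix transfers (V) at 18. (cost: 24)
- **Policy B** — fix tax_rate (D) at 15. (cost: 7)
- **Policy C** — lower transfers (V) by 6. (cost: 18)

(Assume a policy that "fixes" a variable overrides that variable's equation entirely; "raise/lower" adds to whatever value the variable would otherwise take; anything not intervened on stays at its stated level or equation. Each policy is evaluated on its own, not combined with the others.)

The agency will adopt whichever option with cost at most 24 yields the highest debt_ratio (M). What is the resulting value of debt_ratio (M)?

-219

Policy A (V := 18):
  D = 34
  F = 120 + 2·34 = 188
  V = 18
  T = 239 − 2·34 − 5·188 + 18 = -751
  M = -9 − 188 + 2·(-751) = -1699
Policy B (D := 15):
  D = 15
  F = 120 + 2·15 = 150
  V = 136 − 5·15 + 3·150 = 511
  T = 239 − 2·15 − 5·150 + 511 = -30
  M = -9 − 150 + 2·(-30) = -219
Policy C (V − 6):
  D = 34
  F = 120 + 2·34 = 188
  V = 136 − 5·34 + 3·188 (−6 from intervention) = 524
  T = 239 − 2·34 − 5·188 + 524 = -245
  M = -9 − 188 + 2·(-245) = -687
Comparing — Policy A: M=-1699, Policy B: M=-219, Policy C: M=-687. Highest is -219 (Policy B).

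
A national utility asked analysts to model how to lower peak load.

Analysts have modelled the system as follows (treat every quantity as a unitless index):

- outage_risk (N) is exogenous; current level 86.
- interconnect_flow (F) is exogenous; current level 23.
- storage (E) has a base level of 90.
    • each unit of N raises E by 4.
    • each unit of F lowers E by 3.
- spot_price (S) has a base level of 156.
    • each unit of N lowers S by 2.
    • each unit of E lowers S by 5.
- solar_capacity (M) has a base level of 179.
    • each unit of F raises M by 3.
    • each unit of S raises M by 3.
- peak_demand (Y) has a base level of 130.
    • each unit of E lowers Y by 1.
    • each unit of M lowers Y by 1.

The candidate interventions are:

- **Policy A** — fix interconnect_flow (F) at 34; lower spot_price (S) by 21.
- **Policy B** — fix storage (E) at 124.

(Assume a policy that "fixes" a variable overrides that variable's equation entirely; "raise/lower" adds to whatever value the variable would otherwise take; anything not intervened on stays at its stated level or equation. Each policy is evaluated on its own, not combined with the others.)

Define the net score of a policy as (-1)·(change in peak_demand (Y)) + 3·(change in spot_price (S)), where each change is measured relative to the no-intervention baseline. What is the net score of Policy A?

864

Baseline:
  N = 86
  F = 23
  E = 90 + 4·86 − 3·23 = 365
  S = 156 − 2·86 − 5·365 = -1841
  M = 179 + 3·23 + 3·(-1841) = -5275
  Y = 130 − 365 − (-5275) = 5040
Policy A (F := 34, S − 21):
  N = 86
  F = 34
  E = 90 + 4·86 − 3·34 = 332
  S = 156 − 2·86 − 5·332 (−21 from intervention) = -1697
  M = 179 + 3·34 + 3·(-1697) = -4810
  Y = 130 − 332 − (-4810) = 4608
ΔY = 4608 − 5040 = -432; ΔS = -1697 − (-1841) = 144
Score = (-1)·(-432) + 3·144 = 864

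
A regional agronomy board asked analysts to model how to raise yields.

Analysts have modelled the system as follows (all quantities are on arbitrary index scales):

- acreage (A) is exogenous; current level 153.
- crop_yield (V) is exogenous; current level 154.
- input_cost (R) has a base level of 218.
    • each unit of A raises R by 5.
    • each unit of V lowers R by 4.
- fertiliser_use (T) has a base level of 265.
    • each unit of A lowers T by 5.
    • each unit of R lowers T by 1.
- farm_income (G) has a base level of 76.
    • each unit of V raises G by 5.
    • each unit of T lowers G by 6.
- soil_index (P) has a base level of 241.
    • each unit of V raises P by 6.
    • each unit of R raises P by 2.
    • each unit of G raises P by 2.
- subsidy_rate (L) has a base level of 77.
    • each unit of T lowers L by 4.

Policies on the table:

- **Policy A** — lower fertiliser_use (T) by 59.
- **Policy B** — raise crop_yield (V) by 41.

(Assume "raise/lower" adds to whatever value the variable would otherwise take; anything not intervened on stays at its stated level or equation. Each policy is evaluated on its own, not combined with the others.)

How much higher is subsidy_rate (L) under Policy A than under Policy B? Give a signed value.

Policy A (T − 59):
  A = 153
  V = 154
  R = 218 + 5·153 − 4·154 = 367
  T = 265 − 5·153 − 367 (−59 from intervention) = -926
  L = 77 − 4·(-926) = 3781
Policy B (V + 41):
  A = 153
  V = 154 + 41 = 195
  R = 218 + 5·153 − 4·195 = 203
  T = 265 − 5·153 − 203 = -703
  L = 77 − 4·(-703) = 2889
L: 3781 − 2889 = 892

892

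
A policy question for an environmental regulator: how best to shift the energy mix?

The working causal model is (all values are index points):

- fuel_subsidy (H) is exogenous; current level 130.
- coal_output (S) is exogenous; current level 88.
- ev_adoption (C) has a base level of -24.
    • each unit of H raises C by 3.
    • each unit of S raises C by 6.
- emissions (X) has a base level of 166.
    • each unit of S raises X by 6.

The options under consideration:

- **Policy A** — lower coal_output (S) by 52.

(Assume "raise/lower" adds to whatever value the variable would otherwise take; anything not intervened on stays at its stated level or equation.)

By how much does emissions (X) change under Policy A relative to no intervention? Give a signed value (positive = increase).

-312

Baseline:
  S = 88
  X = 166 + 6·88 = 694
Policy A (S − 52):
  S = 88 − 52 = 36
  X = 166 + 6·36 = 382
Change in X: 382 − 694 = -312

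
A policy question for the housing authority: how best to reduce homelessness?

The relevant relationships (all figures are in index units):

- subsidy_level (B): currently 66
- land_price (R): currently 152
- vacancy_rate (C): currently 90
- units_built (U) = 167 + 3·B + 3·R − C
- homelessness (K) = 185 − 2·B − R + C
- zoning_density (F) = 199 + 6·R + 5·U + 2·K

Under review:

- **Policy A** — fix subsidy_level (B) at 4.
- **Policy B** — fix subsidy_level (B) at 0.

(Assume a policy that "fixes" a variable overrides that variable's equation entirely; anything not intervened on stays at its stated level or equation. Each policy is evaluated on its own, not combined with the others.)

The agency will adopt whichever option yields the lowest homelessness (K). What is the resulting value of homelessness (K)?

Policy A (B := 4):
  B = 4
  R = 152
  C = 90
  K = 185 − 2·4 − 152 + 90 = 115
Policy B (B := 0):
  B = 0
  R = 152
  C = 90
  K = 185 − 2·0 − 152 + 90 = 123
Comparing — Policy A: K=115, Policy B: K=123. Lowest is 115 (Policy A).

115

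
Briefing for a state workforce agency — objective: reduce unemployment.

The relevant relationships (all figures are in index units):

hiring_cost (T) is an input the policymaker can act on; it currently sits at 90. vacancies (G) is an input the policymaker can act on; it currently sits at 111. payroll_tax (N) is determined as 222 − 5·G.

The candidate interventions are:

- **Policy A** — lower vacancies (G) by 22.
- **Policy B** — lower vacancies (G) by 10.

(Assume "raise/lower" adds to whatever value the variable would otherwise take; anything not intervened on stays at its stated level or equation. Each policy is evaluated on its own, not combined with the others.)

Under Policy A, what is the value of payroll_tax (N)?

-223

Policy A (G − 22):
  G = 111 − 22 = 89
  N = 222 − 5·89 = -223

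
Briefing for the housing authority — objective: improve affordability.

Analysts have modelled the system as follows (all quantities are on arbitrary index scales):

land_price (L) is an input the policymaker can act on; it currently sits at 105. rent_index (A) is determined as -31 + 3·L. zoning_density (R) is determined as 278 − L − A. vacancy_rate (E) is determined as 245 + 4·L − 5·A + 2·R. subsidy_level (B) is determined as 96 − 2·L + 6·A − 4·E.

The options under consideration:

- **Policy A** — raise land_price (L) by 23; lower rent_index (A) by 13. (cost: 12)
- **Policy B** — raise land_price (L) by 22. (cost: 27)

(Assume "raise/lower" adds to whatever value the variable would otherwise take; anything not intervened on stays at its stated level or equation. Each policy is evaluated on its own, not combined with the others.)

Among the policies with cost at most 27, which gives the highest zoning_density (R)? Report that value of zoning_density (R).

Policy A (L + 23, A − 13):
  L = 105 + 23 = 128
  A = -31 + 3·128 (−13 from intervention) = 340
  R = 278 − 128 − 340 = -190
Policy B (L + 22):
  L = 105 + 22 = 127
  A = -31 + 3·127 = 350
  R = 278 − 127 − 350 = -199
Comparing — Policy A: R=-190, Policy B: R=-199. Highest is -190 (Policy A).

-190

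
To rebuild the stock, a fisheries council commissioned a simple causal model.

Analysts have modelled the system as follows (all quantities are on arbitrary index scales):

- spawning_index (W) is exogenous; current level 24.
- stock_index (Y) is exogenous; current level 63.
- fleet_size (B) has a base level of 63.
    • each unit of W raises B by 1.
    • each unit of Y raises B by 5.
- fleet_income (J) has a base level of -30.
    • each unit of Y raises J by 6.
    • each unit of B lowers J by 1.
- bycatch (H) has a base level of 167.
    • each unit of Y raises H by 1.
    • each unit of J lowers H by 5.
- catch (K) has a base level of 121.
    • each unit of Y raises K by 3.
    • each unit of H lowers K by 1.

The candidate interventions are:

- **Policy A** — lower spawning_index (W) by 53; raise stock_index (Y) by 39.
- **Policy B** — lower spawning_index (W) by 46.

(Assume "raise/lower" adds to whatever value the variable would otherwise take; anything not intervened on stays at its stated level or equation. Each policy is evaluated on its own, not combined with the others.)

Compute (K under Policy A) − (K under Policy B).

308

Policy A (W − 53, Y + 39):
  W = 24 − 53 = -29
  Y = 63 + 39 = 102
  B = 63 + (-29) + 5·102 = 544
  J = -30 + 6·102 − 544 = 38
  H = 167 + 102 − 5·38 = 79
  K = 121 + 3·102 − 79 = 348
Policy B (W − 46):
  W = 24 − 46 = -22
  Y = 63
  B = 63 + (-22) + 5·63 = 356
  J = -30 + 6·63 − 356 = -8
  H = 167 + 63 − 5·(-8) = 270
  K = 121 + 3·63 − 270 = 40
K: 348 − 40 = 308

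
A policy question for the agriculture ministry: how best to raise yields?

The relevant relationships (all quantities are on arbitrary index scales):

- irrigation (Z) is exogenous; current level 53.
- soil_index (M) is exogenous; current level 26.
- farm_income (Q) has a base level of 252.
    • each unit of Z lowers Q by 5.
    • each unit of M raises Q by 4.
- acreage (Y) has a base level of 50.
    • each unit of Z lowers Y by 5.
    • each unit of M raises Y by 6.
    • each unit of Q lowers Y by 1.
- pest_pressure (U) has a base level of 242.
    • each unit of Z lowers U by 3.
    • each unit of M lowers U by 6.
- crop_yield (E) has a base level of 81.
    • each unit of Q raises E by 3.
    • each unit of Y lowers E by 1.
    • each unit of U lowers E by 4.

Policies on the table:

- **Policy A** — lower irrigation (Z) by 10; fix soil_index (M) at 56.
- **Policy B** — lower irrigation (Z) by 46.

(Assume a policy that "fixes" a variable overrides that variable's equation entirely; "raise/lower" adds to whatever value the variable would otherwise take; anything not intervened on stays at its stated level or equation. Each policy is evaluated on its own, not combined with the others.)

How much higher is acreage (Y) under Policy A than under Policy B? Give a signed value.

60

Policy A (Z − 10, M := 56):
  Z = 53 − 10 = 43
  M = 56
  Q = 252 − 5·43 + 4·56 = 261
  Y = 50 − 5·43 + 6·56 − 261 = -90
Policy B (Z − 46):
  Z = 53 − 46 = 7
  M = 26
  Q = 252 − 5·7 + 4·26 = 321
  Y = 50 − 5·7 + 6·26 − 321 = -150
Y: -90 − (-150) = 60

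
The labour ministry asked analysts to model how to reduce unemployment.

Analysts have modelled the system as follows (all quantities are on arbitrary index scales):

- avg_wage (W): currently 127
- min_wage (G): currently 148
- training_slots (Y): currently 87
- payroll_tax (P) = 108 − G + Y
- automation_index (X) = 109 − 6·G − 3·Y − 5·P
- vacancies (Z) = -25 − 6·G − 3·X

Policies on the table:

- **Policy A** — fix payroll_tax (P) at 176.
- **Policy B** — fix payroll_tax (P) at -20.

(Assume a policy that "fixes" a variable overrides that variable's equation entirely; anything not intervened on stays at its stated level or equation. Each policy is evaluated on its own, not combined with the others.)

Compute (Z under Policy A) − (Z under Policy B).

Policy A (P := 176):
  G = 148
  Y = 87
  P = 176
  X = 109 − 6·148 − 3·87 − 5·176 = -1920
  Z = -25 − 6·148 − 3·(-1920) = 4847
Policy B (P := -20):
  G = 148
  Y = 87
  P = -20
  X = 109 − 6·148 − 3·87 − 5·(-20) = -940
  Z = -25 − 6·148 − 3·(-940) = 1907
Z: 4847 − 1907 = 2940

2940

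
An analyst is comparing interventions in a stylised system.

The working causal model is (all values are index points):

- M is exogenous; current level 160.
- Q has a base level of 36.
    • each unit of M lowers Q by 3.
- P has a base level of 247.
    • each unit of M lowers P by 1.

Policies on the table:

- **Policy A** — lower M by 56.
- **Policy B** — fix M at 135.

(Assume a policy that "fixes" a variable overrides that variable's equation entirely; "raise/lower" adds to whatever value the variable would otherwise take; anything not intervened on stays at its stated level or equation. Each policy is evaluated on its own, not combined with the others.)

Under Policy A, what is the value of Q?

Policy A (M − 56):
  M = 160 − 56 = 104
  Q = 36 − 3·104 = -276

-276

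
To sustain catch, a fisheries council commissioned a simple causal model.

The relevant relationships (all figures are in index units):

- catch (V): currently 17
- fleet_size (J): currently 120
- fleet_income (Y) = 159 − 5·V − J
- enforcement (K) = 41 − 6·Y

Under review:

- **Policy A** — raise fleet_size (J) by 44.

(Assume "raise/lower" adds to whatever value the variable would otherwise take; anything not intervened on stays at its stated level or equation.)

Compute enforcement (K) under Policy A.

581

Policy A (J + 44):
  V = 17
  J = 120 + 44 = 164
  Y = 159 − 5·17 − 164 = -90
  K = 41 − 6·(-90) = 581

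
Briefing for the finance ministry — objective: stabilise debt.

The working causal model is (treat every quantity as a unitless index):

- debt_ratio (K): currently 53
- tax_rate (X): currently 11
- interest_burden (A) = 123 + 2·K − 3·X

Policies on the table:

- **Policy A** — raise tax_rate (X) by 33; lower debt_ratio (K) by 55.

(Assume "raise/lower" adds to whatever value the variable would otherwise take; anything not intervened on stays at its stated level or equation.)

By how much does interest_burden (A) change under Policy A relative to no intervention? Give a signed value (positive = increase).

Baseline:
  K = 53
  X = 11
  A = 123 + 2·53 − 3·11 = 196
Policy A (X + 33, K − 55):
  K = 53 − 55 = -2
  X = 11 + 33 = 44
  A = 123 + 2·(-2) − 3·44 = -13
Change in A: -13 − 196 = -209

-209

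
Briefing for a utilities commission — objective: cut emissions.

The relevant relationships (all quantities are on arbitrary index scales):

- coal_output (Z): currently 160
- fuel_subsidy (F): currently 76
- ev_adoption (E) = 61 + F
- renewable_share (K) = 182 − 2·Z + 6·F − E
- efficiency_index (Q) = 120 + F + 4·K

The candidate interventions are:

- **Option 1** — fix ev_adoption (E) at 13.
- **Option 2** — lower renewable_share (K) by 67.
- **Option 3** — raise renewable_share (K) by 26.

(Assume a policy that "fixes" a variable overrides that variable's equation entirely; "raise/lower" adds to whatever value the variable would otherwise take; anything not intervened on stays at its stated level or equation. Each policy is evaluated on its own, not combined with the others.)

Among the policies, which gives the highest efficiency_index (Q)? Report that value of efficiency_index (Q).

Option 1 (E := 13):
  Z = 160
  F = 76
  E = 13
  K = 182 − 2·160 + 6·76 − 13 = 305
  Q = 120 + 76 + 4·305 = 1416
Option 2 (K − 67):
  Z = 160
  F = 76
  E = 61 + 76 = 137
  K = 182 − 2·160 + 6·76 − 137 (−67 from intervention) = 114
  Q = 120 + 76 + 4·114 = 652
Option 3 (K + 26):
  Z = 160
  F = 76
  E = 61 + 76 = 137
  K = 182 − 2·160 + 6·76 − 137 (+26 from intervention) = 207
  Q = 120 + 76 + 4·207 = 1024
Comparing — Option 1: Q=1416, Option 2: Q=652, Option 3: Q=1024. Highest is 1416 (Option 1).

1416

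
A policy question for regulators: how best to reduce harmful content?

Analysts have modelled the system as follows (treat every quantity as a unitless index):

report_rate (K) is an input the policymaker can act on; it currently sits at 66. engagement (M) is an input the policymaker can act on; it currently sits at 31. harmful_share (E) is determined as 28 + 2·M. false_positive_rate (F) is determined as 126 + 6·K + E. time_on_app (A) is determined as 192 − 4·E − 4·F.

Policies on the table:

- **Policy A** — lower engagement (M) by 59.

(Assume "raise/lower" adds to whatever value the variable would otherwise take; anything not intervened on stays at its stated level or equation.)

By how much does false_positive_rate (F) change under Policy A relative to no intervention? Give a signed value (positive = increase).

-118

Baseline:
  K = 66
  M = 31
  E = 28 + 2·31 = 90
  F = 126 + 6·66 + 90 = 612
Policy A (M − 59):
  K = 66
  M = 31 − 59 = -28
  E = 28 + 2·(-28) = -28
  F = 126 + 6·66 + (-28) = 494
Change in F: 494 − 612 = -118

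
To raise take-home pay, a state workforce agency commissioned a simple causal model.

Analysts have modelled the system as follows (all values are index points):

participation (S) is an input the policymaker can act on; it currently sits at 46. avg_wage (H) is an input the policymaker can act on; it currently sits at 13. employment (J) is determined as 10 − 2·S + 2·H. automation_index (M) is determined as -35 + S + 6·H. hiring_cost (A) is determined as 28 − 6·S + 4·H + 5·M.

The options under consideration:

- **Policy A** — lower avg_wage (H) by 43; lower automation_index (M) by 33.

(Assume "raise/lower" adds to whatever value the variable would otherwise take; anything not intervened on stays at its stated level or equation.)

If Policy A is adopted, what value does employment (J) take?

Policy A (H − 43, M − 33):
  S = 46
  H = 13 − 43 = -30
  J = 10 − 2·46 + 2·(-30) = -142

-142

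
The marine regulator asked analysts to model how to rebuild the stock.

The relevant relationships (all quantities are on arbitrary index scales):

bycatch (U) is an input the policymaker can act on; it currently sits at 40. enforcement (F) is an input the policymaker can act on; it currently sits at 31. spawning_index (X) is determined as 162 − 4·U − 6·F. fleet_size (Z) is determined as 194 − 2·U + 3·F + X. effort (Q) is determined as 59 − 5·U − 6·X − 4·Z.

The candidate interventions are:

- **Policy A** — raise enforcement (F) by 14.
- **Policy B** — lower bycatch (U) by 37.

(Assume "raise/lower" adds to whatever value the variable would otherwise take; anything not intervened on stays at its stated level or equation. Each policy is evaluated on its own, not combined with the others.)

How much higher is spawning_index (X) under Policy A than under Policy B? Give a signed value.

Policy A (F + 14):
  U = 40
  F = 31 + 14 = 45
  X = 162 − 4·40 − 6·45 = -268
Policy B (U − 37):
  U = 40 − 37 = 3
  F = 31
  X = 162 − 4·3 − 6·31 = -36
X: -268 − (-36) = -232

-232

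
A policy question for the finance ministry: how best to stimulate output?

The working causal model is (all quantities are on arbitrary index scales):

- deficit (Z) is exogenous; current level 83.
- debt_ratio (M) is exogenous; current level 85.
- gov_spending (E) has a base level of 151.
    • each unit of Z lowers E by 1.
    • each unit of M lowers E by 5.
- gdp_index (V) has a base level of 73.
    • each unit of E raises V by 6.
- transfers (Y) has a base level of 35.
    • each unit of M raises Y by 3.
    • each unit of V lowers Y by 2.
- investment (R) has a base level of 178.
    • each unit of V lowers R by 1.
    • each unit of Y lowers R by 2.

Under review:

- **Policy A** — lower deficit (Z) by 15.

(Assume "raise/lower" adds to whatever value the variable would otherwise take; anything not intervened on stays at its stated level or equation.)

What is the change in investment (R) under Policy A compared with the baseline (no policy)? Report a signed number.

Baseline:
  Z = 83
  M = 85
  E = 151 − 83 − 5·85 = -357
  V = 73 + 6·(-357) = -2069
  Y = 35 + 3·85 − 2·(-2069) = 4428
  R = 178 − (-2069) − 2·4428 = -6609
Policy A (Z − 15):
  Z = 83 − 15 = 68
  M = 85
  E = 151 − 68 − 5·85 = -342
  V = 73 + 6·(-342) = -1979
  Y = 35 + 3·85 − 2·(-1979) = 4248
  R = 178 − (-1979) − 2·4248 = -6339
Change in R: -6339 − (-6609) = 270

270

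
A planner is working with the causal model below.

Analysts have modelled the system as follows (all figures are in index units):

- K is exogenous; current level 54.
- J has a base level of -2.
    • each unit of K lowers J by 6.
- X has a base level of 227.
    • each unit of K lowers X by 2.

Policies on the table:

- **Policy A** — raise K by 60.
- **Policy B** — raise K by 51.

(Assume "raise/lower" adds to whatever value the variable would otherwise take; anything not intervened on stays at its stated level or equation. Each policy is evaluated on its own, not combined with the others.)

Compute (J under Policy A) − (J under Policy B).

-54

Policy A (K + 60):
  K = 54 + 60 = 114
  J = -2 − 6·114 = -686
Policy B (K + 51):
  K = 54 + 51 = 105
  J = -2 − 6·105 = -632
J: -686 − (-632) = -54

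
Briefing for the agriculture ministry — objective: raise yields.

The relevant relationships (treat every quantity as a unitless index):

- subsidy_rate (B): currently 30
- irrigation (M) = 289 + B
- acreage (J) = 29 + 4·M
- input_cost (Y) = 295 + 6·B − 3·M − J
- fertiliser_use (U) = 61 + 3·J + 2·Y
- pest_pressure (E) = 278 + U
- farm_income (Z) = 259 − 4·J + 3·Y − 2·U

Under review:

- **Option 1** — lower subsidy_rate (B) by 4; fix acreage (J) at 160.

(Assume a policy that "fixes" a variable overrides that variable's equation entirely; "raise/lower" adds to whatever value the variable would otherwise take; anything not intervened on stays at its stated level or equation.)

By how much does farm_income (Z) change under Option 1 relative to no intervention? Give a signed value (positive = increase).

Baseline:
  B = 30
  M = 289 + 30 = 319
  J = 29 + 4·319 = 1305
  Y = 295 + 6·30 − 3·319 − 1305 = -1787
  U = 61 + 3·1305 + 2·(-1787) = 402
  Z = 259 − 4·1305 + 3·(-1787) − 2·402 = -11126
Option 1 (B − 4, J := 160):
  B = 30 − 4 = 26
  M = 289 + 26 = 315
  J = 160
  Y = 295 + 6·26 − 3·315 − 160 = -654
  U = 61 + 3·160 + 2·(-654) = -767
  Z = 259 − 4·160 + 3·(-654) − 2·(-767) = -809
Change in Z: -809 − (-11126) = 10317

10317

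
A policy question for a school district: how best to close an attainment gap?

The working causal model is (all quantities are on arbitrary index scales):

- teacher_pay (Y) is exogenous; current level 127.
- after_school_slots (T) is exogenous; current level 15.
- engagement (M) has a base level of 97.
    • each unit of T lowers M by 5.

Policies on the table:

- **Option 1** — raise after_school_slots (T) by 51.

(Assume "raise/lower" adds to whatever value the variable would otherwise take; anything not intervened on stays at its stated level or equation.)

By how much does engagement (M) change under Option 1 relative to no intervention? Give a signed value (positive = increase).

Baseline:
  T = 15
  M = 97 − 5·15 = 22
Option 1 (T + 51):
  T = 15 + 51 = 66
  M = 97 − 5·66 = -233
Change in M: -233 − 22 = -255

-255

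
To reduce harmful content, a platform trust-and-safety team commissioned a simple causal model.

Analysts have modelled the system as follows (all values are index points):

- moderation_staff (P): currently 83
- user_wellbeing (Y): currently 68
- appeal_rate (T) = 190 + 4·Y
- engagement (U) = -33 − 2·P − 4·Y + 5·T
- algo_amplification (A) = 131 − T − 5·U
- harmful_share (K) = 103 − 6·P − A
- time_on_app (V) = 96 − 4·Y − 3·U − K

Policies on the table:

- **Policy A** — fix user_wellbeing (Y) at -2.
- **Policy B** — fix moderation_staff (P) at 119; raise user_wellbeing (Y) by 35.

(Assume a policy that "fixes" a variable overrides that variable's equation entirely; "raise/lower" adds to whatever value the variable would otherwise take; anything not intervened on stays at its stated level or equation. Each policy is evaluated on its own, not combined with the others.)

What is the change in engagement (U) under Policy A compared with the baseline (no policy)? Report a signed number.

Baseline:
  P = 83
  Y = 68
  T = 190 + 4·68 = 462
  U = -33 − 2·83 − 4·68 + 5·462 = 1839
Policy A (Y := -2):
  P = 83
  Y = -2
  T = 190 + 4·(-2) = 182
  U = -33 − 2·83 − 4·(-2) + 5·182 = 719
Change in U: 719 − 1839 = -1120

-1120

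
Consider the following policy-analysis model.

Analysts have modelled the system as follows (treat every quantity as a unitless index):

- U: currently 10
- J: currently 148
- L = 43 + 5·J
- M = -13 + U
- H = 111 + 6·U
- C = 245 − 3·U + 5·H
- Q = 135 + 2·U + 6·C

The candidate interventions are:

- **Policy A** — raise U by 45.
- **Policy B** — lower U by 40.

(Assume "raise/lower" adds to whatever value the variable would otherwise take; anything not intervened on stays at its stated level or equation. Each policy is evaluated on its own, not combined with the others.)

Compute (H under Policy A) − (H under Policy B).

Policy A (U + 45):
  U = 10 + 45 = 55
  H = 111 + 6·55 = 441
Policy B (U − 40):
  U = 10 − 40 = -30
  H = 111 + 6·(-30) = -69
H: 441 − (-69) = 510

510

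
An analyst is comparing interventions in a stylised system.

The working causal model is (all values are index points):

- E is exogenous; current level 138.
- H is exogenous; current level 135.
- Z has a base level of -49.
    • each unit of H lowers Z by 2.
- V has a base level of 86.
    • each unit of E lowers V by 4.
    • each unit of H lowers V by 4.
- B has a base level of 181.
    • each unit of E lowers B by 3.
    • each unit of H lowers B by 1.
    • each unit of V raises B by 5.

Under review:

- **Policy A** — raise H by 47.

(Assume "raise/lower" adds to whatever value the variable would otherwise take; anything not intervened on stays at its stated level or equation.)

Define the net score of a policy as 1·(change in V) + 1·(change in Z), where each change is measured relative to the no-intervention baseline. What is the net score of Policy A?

Baseline:
  E = 138
  H = 135
  Z = -49 − 2·135 = -319
  V = 86 − 4·138 − 4·135 = -1006
Policy A (H + 47):
  E = 138
  H = 135 + 47 = 182
  Z = -49 − 2·182 = -413
  V = 86 − 4·138 − 4·182 = -1194
ΔV = -1194 − (-1006) = -188; ΔZ = -413 − (-319) = -94
Score = 1·(-188) + 1·(-94) = -282

-282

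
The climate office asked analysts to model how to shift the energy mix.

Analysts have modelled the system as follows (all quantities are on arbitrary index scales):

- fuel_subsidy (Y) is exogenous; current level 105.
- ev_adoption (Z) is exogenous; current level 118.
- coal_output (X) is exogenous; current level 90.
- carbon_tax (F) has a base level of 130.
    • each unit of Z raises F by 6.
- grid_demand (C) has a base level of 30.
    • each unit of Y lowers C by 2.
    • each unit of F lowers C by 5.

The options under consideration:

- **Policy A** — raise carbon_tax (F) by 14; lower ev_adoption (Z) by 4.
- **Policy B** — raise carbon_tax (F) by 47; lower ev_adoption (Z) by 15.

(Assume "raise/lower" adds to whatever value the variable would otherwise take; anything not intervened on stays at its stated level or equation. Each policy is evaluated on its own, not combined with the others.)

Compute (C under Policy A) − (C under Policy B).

-165

Policy A (F + 14, Z − 4):
  Y = 105
  Z = 118 − 4 = 114
  F = 130 + 6·114 (+14 from intervention) = 828
  C = 30 − 2·105 − 5·828 = -4320
Policy B (F + 47, Z − 15):
  Y = 105
  Z = 118 − 15 = 103
  F = 130 + 6·103 (+47 from intervention) = 795
  C = 30 − 2·105 − 5·795 = -4155
C: -4320 − (-4155) = -165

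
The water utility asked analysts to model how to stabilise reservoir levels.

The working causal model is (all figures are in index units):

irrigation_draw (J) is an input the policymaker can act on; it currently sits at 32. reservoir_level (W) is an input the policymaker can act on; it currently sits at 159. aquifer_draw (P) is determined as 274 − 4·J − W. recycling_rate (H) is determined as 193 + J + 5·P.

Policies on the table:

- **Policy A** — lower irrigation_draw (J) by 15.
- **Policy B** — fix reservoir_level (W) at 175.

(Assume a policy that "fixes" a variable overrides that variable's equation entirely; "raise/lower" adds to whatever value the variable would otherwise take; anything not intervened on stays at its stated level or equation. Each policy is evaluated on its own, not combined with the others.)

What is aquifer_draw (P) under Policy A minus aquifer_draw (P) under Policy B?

Policy A (J − 15):
  J = 32 − 15 = 17
  W = 159
  P = 274 − 4·17 − 159 = 47
Policy B (W := 175):
  J = 32
  W = 175
  P = 274 − 4·32 − 175 = -29
P: 47 − (-29) = 76

76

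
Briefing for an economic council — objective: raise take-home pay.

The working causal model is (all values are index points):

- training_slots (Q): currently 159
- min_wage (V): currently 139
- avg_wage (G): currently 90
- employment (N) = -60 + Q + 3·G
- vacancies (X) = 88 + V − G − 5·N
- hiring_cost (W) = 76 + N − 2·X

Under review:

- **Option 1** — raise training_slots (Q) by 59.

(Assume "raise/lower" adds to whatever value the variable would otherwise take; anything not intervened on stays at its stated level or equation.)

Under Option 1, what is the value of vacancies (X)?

-2003

Option 1 (Q + 59):
  Q = 159 + 59 = 218
  V = 139
  G = 90
  N = -60 + 218 + 3·90 = 428
  X = 88 + 139 − 90 − 5·428 = -2003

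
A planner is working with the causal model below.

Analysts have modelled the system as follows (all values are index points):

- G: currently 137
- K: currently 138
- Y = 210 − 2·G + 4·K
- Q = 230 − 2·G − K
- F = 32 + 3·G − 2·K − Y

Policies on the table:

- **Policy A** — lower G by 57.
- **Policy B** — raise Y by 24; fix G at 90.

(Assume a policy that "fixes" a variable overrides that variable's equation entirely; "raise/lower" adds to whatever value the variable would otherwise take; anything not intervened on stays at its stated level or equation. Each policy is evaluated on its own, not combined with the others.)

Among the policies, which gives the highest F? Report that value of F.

-580

Policy A (G − 57):
  G = 137 − 57 = 80
  K = 138
  Y = 210 − 2·80 + 4·138 = 602
  F = 32 + 3·80 − 2·138 − 602 = -606
Policy B (Y + 24, G := 90):
  G = 90
  K = 138
  Y = 210 − 2·90 + 4·138 (+24 from intervention) = 606
  F = 32 + 3·90 − 2·138 − 606 = -580
Comparing — Policy A: F=-606, Policy B: F=-580. Highest is -580 (Policy B).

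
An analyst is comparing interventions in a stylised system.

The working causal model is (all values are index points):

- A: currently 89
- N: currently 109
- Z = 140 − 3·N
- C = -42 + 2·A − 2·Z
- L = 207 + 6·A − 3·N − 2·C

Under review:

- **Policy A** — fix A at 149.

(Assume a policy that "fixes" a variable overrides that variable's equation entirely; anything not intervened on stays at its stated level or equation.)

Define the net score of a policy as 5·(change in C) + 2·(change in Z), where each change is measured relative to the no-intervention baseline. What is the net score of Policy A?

Baseline:
  A = 89
  N = 109
  Z = 140 − 3·109 = -187
  C = -42 + 2·89 − 2·(-187) = 510
Policy A (A := 149):
  A = 149
  N = 109
  Z = 140 − 3·109 = -187
  C = -42 + 2·149 − 2·(-187) = 630
ΔC = 630 − 510 = 120; ΔZ = -187 − (-187) = 0
Score = 5·120 + 2·0 = 600

600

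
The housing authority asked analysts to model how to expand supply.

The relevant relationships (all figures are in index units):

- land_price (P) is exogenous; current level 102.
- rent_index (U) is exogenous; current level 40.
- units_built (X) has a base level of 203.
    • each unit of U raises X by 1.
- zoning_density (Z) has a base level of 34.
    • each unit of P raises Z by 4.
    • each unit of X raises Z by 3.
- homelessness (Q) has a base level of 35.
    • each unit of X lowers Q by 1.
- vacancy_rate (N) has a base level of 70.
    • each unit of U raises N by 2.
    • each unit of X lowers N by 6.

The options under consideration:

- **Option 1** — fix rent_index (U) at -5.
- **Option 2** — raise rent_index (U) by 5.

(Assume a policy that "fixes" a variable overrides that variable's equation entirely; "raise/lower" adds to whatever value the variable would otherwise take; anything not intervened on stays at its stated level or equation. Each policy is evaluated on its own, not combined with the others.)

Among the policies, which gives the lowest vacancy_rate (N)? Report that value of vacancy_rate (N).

-1328

Option 1 (U := -5):
  U = -5
  X = 203 + (-5) = 198
  N = 70 + 2·(-5) − 6·198 = -1128
Option 2 (U + 5):
  U = 40 + 5 = 45
  X = 203 + 45 = 248
  N = 70 + 2·45 − 6·248 = -1328
Comparing — Option 1: N=-1128, Option 2: N=-1328. Lowest is -1328 (Option 2).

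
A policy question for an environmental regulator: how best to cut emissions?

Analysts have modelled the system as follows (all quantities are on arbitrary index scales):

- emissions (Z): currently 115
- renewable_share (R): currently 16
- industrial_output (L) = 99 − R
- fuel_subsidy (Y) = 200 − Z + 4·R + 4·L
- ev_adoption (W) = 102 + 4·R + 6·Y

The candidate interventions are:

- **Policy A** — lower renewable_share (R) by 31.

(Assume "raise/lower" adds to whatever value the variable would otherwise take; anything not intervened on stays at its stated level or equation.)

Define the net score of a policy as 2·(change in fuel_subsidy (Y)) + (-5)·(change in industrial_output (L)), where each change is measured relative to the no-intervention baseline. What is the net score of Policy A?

-155

Baseline:
  Z = 115
  R = 16
  L = 99 − 16 = 83
  Y = 200 − 115 + 4·16 + 4·83 = 481
Policy A (R − 31):
  Z = 115
  R = 16 − 31 = -15
  L = 99 − (-15) = 114
  Y = 200 − 115 + 4·(-15) + 4·114 = 481
ΔY = 481 − 481 = 0; ΔL = 114 − 83 = 31
Score = 2·0 + (-5)·31 = -155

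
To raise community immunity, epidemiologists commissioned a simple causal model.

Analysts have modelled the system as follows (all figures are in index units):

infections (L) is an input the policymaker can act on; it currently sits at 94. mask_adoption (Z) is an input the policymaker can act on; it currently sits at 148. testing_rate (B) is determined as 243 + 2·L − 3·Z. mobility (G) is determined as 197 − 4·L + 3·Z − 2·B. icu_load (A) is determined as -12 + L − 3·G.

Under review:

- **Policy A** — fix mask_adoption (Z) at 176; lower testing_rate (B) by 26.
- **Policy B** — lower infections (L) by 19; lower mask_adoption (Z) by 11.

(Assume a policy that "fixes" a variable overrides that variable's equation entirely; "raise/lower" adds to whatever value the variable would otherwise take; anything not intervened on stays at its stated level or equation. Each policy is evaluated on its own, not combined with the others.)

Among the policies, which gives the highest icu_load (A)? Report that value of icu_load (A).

-969

Policy A (Z := 176, B − 26):
  L = 94
  Z = 176
  B = 243 + 2·94 − 3·176 (−26 from intervention) = -123
  G = 197 − 4·94 + 3·176 − 2·(-123) = 595
  A = -12 + 94 − 3·595 = -1703
Policy B (L − 19, Z − 11):
  L = 94 − 19 = 75
  Z = 148 − 11 = 137
  B = 243 + 2·75 − 3·137 = -18
  G = 197 − 4·75 + 3·137 − 2·(-18) = 344
  A = -12 + 75 − 3·344 = -969
Comparing — Policy A: A=-1703, Policy B: A=-969. Highest is -969 (Policy B).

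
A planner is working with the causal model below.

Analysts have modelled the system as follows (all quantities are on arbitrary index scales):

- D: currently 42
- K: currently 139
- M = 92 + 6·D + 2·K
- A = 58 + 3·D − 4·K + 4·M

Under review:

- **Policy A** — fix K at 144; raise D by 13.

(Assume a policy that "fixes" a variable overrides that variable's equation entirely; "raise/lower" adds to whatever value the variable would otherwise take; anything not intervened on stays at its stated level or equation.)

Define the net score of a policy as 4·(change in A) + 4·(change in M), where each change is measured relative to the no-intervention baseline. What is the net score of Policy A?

Baseline:
  D = 42
  K = 139
  M = 92 + 6·42 + 2·139 = 622
  A = 58 + 3·42 − 4·139 + 4·622 = 2116
Policy A (K := 144, D + 13):
  D = 42 + 13 = 55
  K = 144
  M = 92 + 6·55 + 2·144 = 710
  A = 58 + 3·55 − 4·144 + 4·710 = 2487
ΔA = 2487 − 2116 = 371; ΔM = 710 − 622 = 88
Score = 4·371 + 4·88 = 1836

1836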